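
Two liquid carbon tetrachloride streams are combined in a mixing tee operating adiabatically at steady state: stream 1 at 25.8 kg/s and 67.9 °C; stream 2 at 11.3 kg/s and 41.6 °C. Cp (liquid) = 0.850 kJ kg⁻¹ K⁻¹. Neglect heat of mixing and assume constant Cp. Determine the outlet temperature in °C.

No heat crosses the boundary, so H_out = H_in.
T_out = Σ ṁᵢCp,ᵢTᵢ / Σ ṁᵢCp,ᵢ
      = 1888.6 / 31.535 = 59.889 °C

T_out = 59.9 °C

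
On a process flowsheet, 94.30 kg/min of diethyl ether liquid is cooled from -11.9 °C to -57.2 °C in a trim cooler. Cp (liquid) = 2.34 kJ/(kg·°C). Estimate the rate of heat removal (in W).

Q = ṁ·Cp·ΔT = 94.30 × 2.34 × (-57.2 − -11.9) = -9996 kJ/min
Converting: 9996 / 60 s = 166.6 kW
Cooling duty = 166600 W

Q_c = 167000 W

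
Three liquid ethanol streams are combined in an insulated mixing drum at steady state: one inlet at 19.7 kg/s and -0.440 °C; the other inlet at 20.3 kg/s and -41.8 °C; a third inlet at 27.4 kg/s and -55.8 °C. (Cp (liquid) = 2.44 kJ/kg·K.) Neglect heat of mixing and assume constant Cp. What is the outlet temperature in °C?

T_out = -35.4 °C

Energy balance with Q = 0: Σ ṁᵢCp,ᵢ(T_out − Tᵢ) = 0
Σ ṁᵢCp,ᵢTᵢ = 19.7×2.44×-0.440 + 20.3×2.44×-41.8 + 27.4×2.44×-55.8 = -5822.2
Σ ṁᵢCp,ᵢ = 19.7×2.44 + 20.3×2.44 + 27.4×2.44 = 164.46
T_out = -5822.2 / 164.46 = -35.402 °C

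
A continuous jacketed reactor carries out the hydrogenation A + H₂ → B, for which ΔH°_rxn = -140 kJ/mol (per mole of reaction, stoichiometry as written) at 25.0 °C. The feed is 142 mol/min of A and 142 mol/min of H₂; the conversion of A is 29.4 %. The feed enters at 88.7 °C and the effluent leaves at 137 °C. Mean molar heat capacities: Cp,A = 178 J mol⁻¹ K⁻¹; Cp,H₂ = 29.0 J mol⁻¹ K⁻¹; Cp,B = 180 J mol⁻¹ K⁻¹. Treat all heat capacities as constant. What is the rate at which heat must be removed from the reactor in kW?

Extent of reaction ξ = 0.294 × 142 = 41.748 mol/min
Reaction term: ξ·ΔH°_rxn = 41.748 × -140 = -5844.7 kJ/min
Sensible, feed 88.7→25 °C: -1872.4 kJ/min
Outlet flows (mol/min): A 100.25, H₂ 100.25, B 41.748
Sensible, products 25→137 °C: 3165.9 kJ/min
Q = ΔH = -4551.2 kJ/min = -75.854 kW
Heat removed = 75.854 kW

Q_out = 75.9 kW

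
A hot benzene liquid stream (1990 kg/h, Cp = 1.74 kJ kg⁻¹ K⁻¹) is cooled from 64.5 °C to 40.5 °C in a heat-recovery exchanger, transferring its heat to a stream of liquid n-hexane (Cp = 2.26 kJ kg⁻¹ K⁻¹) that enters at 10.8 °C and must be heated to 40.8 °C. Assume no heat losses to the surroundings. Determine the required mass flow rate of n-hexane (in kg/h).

Heat released by hot stream: Q = 1990 × 1.74 × (64.5 − 40.5) = 83102 kJ/h
Energy balance on cold side (adiabatic exchanger): Q = ṁ_c·Cp_c·(T_c,out − T_c,in)
ṁ_c = 83102 / [2.26 × (40.8 − 10.8)] = 1225.7 kg/h

ṁ_c = 1230 kg/h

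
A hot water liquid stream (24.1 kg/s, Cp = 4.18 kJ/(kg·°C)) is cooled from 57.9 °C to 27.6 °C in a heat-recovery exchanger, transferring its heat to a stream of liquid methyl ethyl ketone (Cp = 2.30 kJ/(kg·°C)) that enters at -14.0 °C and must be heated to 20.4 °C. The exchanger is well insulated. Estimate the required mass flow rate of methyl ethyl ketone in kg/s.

ṁ_c = 38.6 kg/s

Heat released by hot stream: Q = 24.1 × 4.18 × (57.9 − 27.6) = 3052.4 kJ/s
Energy balance on cold side (adiabatic exchanger): Q = ṁ_c·Cp_c·(T_c,out − T_c,in)
ṁ_c = 3052.4 / [2.30 × (20.4 − -14.0)] = 38.579 kg/s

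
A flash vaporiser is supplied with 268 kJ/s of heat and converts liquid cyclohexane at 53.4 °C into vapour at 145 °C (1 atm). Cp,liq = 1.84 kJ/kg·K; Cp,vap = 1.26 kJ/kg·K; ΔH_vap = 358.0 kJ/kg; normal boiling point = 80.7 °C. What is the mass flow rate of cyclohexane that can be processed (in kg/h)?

ṁ = 1970 kg/h

Δh = 1.84×(80.7−53.4) + 358.0 + 1.26×(145−80.7) = 489.25 kJ/kg
Q = 268 kJ/s = 268 kJ/s = 964800 kJ/h
ṁ = Q/Δh = 964800 / 489.25 = 1972 kg/h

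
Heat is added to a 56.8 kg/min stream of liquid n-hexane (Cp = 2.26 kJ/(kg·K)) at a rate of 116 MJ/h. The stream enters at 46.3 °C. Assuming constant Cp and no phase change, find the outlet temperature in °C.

T_out = 61.4 °C

Q = 116 MJ/h = 1933.3 kJ/min
ΔT = Q/(ṁ·Cp) = 1933.3/(56.8×2.26) = 15.061 K
T_out = 46.3 + 15.061 = 61.361 °C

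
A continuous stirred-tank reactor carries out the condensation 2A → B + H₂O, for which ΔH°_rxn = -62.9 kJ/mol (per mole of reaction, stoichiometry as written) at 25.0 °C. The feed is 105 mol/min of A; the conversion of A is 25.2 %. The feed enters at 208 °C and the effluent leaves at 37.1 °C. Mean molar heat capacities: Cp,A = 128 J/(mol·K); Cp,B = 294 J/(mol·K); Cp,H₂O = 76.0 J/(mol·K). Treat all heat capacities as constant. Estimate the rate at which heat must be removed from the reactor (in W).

Extent of reaction ξ = 0.252 × 105 / 2 = 13.23 mol/min
Reaction term: ξ·ΔH°_rxn = 13.23 × -62.9 = -832.17 kJ/min
Sensible, feed 208→25 °C: -2459.5 kJ/min
Outlet flows (mol/min): A 78.54, B 13.23, H₂O 13.23
Sensible, products 25→37.1 °C: 180.87 kJ/min
Q = ΔH = -3110.8 kJ/min = -51.847 kW
Heat removed = 51847 W

Q_out = 51800 W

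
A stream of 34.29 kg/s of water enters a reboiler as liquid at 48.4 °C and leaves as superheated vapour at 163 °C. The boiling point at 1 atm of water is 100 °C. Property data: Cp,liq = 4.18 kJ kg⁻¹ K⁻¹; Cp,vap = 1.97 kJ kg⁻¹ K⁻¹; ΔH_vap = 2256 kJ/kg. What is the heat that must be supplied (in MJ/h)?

Q = 320000 MJ/h

liquid 48.4→100 °C: 215.69 kJ/kg
vaporisation at 100 °C: 2256 kJ/kg
vapour 100→163 °C: 124.11 kJ/kg
Δh = 215.69 + 2256 + 124.11 = 2595.8 kJ/kg
Q = ṁ·Δh = 34.29 kg/s × 2595.8 kJ/kg = 89010 kJ/s
|Q| = 89010 kW = 320440 MJ/h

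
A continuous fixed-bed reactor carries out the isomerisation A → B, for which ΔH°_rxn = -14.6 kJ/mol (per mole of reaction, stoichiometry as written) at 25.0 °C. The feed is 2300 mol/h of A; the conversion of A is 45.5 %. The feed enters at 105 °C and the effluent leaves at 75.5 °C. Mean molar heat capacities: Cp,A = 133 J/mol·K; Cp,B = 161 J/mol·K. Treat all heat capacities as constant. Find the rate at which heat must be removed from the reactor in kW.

Extent of reaction ξ = 0.455 × 2300 = 1046.5 mol/h
Reaction term: ξ·ΔH°_rxn = 1046.5 × -14.6 = -15279 kJ/h
Sensible, feed 105→25 °C: -24472 kJ/h
Outlet flows (mol/h): A 1253.5, B 1046.5
Sensible, products 25→75.5 °C: 16928 kJ/h
Q = ΔH = -22823 kJ/h = -6.3398 kW
Heat removed = 6.3398 kW

Q_out = 6.34 kW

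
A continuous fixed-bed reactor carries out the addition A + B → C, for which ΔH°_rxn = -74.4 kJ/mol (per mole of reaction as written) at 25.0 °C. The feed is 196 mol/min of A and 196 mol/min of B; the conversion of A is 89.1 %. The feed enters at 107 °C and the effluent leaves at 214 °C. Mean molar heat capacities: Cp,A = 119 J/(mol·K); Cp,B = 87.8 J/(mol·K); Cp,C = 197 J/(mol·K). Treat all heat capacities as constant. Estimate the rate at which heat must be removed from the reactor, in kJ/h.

Q_out = 539000 kJ/h

Extent of reaction ξ = 0.891 × 196 = 174.64 mol/min
Reaction term: ξ·ΔH°_rxn = 174.64 × -74.4 = -12993 kJ/min
Sensible, feed 107→25 °C: -3323.7 kJ/min
Outlet flows (mol/min): A 21.364, B 21.364, C 174.64
Sensible, products 25→214 °C: 7337.2 kJ/min
Q = ΔH = -8979.4 kJ/min = -149.66 kW
Heat removed = 538760 kJ/h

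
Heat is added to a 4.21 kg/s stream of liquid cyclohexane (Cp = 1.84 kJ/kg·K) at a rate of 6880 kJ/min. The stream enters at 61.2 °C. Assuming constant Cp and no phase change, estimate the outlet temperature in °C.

Q = 6880 kJ/min = 114.67 kJ/s
ΔT = Q/(ṁ·Cp) = 114.67/(4.21×1.84) = 14.803 K
T_out = 61.2 + 14.803 = 76.003 °C

T_out = 76.0 °C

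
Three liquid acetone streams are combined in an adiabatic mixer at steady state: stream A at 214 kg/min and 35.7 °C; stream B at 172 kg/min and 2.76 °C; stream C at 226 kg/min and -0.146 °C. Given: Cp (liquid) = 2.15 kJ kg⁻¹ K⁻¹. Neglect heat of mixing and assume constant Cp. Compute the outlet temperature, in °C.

Energy balance with Q = 0: Σ ṁᵢCp,ᵢ(T_out − Tᵢ) = 0
Σ ṁᵢCp,ᵢTᵢ = 214×2.15×35.7 + 172×2.15×2.76 + 226×2.15×-0.146 = 17375
Σ ṁᵢCp,ᵢ = 214×2.15 + 172×2.15 + 226×2.15 = 1315.8
T_out = 17375 / 1315.8 = 13.205 °C

T_out = 13.2 °C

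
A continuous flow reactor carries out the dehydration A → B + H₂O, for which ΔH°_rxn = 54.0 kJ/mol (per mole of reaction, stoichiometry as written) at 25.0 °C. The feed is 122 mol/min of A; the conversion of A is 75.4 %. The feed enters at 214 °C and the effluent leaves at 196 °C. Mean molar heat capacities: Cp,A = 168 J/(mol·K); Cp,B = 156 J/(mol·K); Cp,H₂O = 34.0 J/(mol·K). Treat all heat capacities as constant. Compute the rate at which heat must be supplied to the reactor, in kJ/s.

Extent of reaction ξ = 0.754 × 122 = 91.988 mol/min
Reaction term: ξ·ΔH°_rxn = 91.988 × 54.0 = 4967.4 kJ/min
Sensible, feed 214→25 °C: -3873.7 kJ/min
Outlet flows (mol/min): A 30.012, B 91.988, H₂O 91.988
Sensible, products 25→196 °C: 3850.9 kJ/min
Q = ΔH = 4944.5 kJ/min = 82.408 kW
Heat supplied = 82.408 kJ/s

Q_in = 82.4 kJ/s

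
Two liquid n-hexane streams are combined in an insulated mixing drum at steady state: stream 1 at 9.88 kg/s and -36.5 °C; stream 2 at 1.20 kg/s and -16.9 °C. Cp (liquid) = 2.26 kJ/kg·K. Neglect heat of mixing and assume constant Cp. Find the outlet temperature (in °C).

No heat crosses the boundary, so H_out = H_in.
T_out = Σ ṁᵢCp,ᵢTᵢ / Σ ṁᵢCp,ᵢ
      = -860.83 / 25.041 = -34.377 °C

T_out = -34.4 °C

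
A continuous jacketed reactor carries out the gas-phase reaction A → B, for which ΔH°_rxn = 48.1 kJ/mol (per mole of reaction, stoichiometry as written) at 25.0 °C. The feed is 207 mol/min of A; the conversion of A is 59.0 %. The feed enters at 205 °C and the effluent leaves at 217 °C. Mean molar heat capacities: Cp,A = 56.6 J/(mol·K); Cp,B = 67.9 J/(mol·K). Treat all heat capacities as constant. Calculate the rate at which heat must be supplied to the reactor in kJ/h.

Q_in = 377000 kJ/h

Extent of reaction ξ = 0.590 × 207 = 122.13 mol/min
Reaction term: ξ·ΔH°_rxn = 122.13 × 48.1 = 5874.5 kJ/min
Sensible, feed 205→25 °C: -2108.9 kJ/min
Outlet flows (mol/min): A 84.87, B 122.13
Sensible, products 25→217 °C: 2514.5 kJ/min
Q = ΔH = 6280 kJ/min = 104.67 kW
Heat supplied = 376800 kJ/h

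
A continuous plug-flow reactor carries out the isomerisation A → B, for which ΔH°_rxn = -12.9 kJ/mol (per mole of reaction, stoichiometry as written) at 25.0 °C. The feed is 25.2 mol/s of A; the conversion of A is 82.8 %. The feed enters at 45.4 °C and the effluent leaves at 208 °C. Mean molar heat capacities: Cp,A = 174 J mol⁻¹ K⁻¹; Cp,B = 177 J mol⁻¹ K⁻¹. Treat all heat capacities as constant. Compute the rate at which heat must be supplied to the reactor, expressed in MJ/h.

Q_in = 1640 MJ/h

Extent of reaction ξ = 0.828 × 25.2 = 20.866 mol/s
Reaction term: ξ·ΔH°_rxn = 20.866 × -12.9 = -269.17 kJ/s
Sensible, feed 45.4→25 °C: -89.45 kJ/s
Outlet flows (mol/s): A 4.3344, B 20.866
Sensible, products 25→208 °C: 813.87 kJ/s
Q = ΔH = 455.26 kJ/s = 455.26 kW
Heat supplied = 1638.9 MJ/h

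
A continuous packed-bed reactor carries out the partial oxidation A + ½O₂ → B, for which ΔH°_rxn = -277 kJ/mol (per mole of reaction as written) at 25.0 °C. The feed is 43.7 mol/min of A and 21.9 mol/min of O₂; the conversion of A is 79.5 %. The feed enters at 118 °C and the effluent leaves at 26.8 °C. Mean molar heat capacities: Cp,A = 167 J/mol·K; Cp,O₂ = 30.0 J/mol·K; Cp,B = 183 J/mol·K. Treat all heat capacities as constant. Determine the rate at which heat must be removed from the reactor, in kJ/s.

Q_out = 172 kJ/s

Extent of reaction ξ = 0.795 × 43.7 = 34.742 mol/min
Reaction term: ξ·ΔH°_rxn = 34.742 × -277 = -9623.4 kJ/min
Sensible, feed 118→25 °C: -739.81 kJ/min
Outlet flows (mol/min): A 8.9585, O₂ 4.5292, B 34.742
Sensible, products 25→26.8 °C: 14.381 kJ/min
Q = ΔH = -10349 kJ/min = -172.48 kW
Heat removed = 172.48 kJ/s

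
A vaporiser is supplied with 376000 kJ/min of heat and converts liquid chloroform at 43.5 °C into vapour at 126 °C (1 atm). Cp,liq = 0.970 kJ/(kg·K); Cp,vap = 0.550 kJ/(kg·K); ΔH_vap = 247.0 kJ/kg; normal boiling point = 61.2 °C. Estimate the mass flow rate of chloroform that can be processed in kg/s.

Δh = 0.970×(61.2−43.5) + 247.0 + 0.550×(126−61.2) = 299.81 kJ/kg
Q = 376000 kJ/min = 6266.7 kJ/s = 6266.7 kJ/s
ṁ = Q/Δh = 6266.7 / 299.81 = 20.902 kg/s

ṁ = 20.9 kg/s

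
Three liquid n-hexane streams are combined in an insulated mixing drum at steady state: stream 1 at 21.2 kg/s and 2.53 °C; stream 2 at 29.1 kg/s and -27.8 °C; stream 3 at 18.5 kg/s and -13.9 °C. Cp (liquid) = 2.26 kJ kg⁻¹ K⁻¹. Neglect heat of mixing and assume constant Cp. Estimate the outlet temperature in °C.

No heat crosses the boundary, so H_out = H_in.
T_out = Σ ṁᵢCp,ᵢTᵢ / Σ ṁᵢCp,ᵢ
      = -2288.2 / 155.49 = -14.716 °C

T_out = -14.7 °C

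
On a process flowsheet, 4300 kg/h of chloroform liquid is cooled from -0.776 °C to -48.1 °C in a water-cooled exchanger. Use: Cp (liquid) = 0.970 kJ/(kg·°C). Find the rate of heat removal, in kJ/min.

Q_c = 3290 kJ/min

Q = ṁ·Cp·ΔT = 4300 × 0.970 × (-48.1 − -0.776) = -197390 kJ/h
Converting: 197390 / 3600 s = 54.83 kW
Cooling duty = 3289.8 kJ/min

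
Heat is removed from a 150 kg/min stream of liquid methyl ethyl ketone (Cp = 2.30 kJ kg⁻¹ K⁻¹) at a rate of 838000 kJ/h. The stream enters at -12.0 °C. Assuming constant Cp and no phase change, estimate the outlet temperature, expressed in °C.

T_out = -52.5 °C

Q = 838000 kJ/h = 13967 kJ/min
ΔT = Q/(ṁ·Cp) = 13967/(150×2.30) = 40.483 K
T_out = -12.0 − 40.483 = -52.483 °C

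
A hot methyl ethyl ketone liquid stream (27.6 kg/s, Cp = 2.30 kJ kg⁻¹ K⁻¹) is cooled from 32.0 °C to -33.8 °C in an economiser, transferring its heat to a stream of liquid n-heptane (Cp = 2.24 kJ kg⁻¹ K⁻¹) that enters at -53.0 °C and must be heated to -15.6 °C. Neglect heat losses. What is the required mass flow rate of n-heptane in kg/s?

Heat released by hot stream: Q = 27.6 × 2.30 × (32.0 − -33.8) = 4177 kJ/s
Energy balance on cold side (adiabatic exchanger): Q = ṁ_c·Cp_c·(T_c,out − T_c,in)
ṁ_c = 4177 / [2.24 × (-15.6 − -53.0)] = 49.859 kg/s

ṁ_c = 49.9 kg/s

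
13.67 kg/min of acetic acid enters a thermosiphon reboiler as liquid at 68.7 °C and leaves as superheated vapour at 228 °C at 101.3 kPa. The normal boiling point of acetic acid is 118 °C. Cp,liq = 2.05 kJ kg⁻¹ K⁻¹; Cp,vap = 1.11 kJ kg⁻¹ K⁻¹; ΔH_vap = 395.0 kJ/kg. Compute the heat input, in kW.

liquid 68.7→118 °C: 101.06 kJ/kg
vaporisation at 118 °C: 395 kJ/kg
vapour 118→228 °C: 122.1 kJ/kg
Δh = 101.06 + 395 + 122.1 = 618.16 kJ/kg
Q = ṁ·Δh = 13.67 kg/min × 618.16 kJ/kg = 8450.3 kJ/min
|Q| = 140.84 kW

Q = 141 kW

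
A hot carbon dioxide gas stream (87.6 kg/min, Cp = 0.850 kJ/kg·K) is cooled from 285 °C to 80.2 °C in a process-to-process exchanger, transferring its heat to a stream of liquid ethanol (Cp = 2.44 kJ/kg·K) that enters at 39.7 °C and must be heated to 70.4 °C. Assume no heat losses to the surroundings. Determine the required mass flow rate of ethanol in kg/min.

ṁ_c = 204 kg/min

Heat released by hot stream: Q = 87.6 × 0.850 × (285 − 80.2) = 15249 kJ/min
Energy balance on cold side (adiabatic exchanger): Q = ṁ_c·Cp_c·(T_c,out − T_c,in)
ṁ_c = 15249 / [2.44 × (70.4 − 39.7)] = 203.58 kg/min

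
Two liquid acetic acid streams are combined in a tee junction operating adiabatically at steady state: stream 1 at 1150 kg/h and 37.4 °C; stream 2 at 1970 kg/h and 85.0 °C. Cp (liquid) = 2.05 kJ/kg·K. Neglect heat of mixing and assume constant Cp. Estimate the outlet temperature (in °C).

No heat crosses the boundary, so H_out = H_in.
Σ ṁᵢCp,ᵢTᵢ = 1150×2.05×37.4 + 1970×2.05×85.0 = 431440
Σ ṁᵢCp,ᵢ = 1150×2.05 + 1970×2.05 = 6396
T_out = 431440 / 6396 = 67.455 °C

T_out = 67.5 °C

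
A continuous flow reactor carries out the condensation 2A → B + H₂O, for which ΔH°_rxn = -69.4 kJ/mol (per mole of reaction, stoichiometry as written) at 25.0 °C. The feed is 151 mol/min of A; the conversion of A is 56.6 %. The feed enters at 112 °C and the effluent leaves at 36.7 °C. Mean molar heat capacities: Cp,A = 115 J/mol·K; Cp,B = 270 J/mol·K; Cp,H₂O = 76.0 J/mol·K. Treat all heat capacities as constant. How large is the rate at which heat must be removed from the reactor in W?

Extent of reaction ξ = 0.566 × 151 / 2 = 42.733 mol/min
Reaction term: ξ·ΔH°_rxn = 42.733 × -69.4 = -2965.7 kJ/min
Sensible, feed 112→25 °C: -1510.8 kJ/min
Outlet flows (mol/min): A 65.534, B 42.733, H₂O 42.733
Sensible, products 25→36.7 °C: 261.17 kJ/min
Q = ΔH = -4215.3 kJ/min = -70.254 kW
Heat removed = 70254 W

Q_out = 70300 W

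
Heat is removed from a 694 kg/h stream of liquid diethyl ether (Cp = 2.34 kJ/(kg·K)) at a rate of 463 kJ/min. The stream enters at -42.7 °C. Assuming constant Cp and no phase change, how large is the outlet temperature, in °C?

Q = 463 kJ/min = 27780 kJ/h
ΔT = Q/(ṁ·Cp) = 27780/(694×2.34) = 17.106 K
T_out = -42.7 − 17.106 = -59.806 °C

T_out = -59.8 °C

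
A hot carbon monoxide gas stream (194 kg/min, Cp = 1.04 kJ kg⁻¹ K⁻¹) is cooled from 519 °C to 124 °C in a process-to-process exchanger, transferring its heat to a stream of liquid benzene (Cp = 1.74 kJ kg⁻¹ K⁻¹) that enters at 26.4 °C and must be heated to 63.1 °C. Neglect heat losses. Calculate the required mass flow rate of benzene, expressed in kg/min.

ṁ_c = 1250 kg/min

Heat released by hot stream: Q = 194 × 1.04 × (519 − 124) = 79695 kJ/min
Energy balance on cold side (adiabatic exchanger): Q = ṁ_c·Cp_c·(T_c,out − T_c,in)
ṁ_c = 79695 / [1.74 × (63.1 − 26.4)] = 1248 kg/min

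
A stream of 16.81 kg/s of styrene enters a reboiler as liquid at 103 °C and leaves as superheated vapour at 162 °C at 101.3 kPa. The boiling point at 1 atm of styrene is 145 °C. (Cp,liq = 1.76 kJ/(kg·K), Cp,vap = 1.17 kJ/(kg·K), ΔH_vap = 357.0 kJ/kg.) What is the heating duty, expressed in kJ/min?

Q = 455000 kJ/min

liquid 103→145 °C: 73.92 kJ/kg
vaporisation at 145 °C: 357 kJ/kg
vapour 145→162 °C: 19.89 kJ/kg
Δh = 73.92 + 357 + 19.89 = 450.81 kJ/kg
Q = ṁ·Δh = 16.81 kg/s × 450.81 kJ/kg = 7578.1 kJ/s
|Q| = 7578.1 kW = 454690 kJ/min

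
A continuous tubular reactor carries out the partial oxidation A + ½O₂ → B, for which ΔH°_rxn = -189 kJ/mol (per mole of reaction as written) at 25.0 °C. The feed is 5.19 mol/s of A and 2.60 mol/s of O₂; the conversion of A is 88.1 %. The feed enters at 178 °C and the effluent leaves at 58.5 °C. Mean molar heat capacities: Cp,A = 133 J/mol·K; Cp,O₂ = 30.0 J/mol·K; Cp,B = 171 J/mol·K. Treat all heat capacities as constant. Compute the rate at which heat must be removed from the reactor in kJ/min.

Extent of reaction ξ = 0.881 × 5.19 = 4.5724 mol/s
Reaction term: ξ·ΔH°_rxn = 4.5724 × -189 = -864.18 kJ/s
Sensible, feed 178→25 °C: -117.55 kJ/s
Outlet flows (mol/s): A 0.61761, O₂ 0.3138, B 4.5724
Sensible, products 25→58.5 °C: 29.26 kJ/s
Q = ΔH = -952.47 kJ/s = -952.47 kW
Heat removed = 57148 kJ/min

Q_out = 57100 kJ/min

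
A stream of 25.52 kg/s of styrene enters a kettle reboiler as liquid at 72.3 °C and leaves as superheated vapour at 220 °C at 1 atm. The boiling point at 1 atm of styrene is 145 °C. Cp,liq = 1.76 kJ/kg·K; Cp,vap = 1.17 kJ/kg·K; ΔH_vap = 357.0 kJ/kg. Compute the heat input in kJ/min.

liquid 72.3→145 °C: 127.95 kJ/kg
vaporisation at 145 °C: 357 kJ/kg
vapour 145→220 °C: 87.75 kJ/kg
Δh = 127.95 + 357 + 87.75 = 572.7 kJ/kg
Q = ṁ·Δh = 25.52 kg/s × 572.7 kJ/kg = 14615 kJ/s
|Q| = 14615 kW = 876920 kJ/min

Q = 877000 kJ/min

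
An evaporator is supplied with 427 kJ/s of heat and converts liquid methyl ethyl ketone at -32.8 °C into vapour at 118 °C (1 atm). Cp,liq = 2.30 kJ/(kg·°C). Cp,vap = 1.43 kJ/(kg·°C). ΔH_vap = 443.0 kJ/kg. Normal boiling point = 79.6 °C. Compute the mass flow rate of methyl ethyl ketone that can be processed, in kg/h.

Δh = 2.30×(79.6−-32.8) + 443.0 + 1.43×(118−79.6) = 756.43 kJ/kg
Q = 427 kJ/s = 427 kJ/s = 1.5372e+06 kJ/h
ṁ = Q/Δh = 1.5372e+06 / 756.43 = 2032.2 kg/h

ṁ = 2030 kg/h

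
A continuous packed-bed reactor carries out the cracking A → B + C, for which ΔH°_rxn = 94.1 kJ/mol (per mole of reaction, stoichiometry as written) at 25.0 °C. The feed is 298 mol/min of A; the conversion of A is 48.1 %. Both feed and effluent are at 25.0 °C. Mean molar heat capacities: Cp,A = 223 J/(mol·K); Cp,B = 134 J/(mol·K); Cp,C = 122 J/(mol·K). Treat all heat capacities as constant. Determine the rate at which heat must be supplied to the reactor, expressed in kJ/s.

Q_in = 225 kJ/s

Extent of reaction ξ = 0.481 × 298 = 143.34 mol/min
Reaction term: ξ·ΔH°_rxn = 143.34 × 94.1 = 13488 kJ/min
Q = ΔH = 13488 kJ/min = 224.8 kW
Heat supplied = 224.8 kJ/s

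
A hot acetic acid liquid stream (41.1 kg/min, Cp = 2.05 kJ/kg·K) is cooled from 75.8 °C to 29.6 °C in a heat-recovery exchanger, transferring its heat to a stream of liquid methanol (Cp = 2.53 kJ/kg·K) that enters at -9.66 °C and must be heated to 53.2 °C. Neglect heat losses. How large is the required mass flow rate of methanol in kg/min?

ṁ_c = 24.5 kg/min

Heat released by hot stream: Q = 41.1 × 2.05 × (75.8 − 29.6) = 3892.6 kJ/min
Energy balance on cold side (adiabatic exchanger): Q = ṁ_c·Cp_c·(T_c,out − T_c,in)
ṁ_c = 3892.6 / [2.53 × (53.2 − -9.66)] = 24.476 kg/min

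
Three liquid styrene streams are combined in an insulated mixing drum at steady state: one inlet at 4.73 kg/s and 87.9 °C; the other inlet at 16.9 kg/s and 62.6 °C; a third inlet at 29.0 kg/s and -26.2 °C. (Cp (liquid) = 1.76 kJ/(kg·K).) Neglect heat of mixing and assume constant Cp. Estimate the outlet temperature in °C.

T_out = 14.1 °C

Energy balance with Q = 0: Σ ṁᵢCp,ᵢ(T_out − Tᵢ) = 0
Σ ṁᵢCp,ᵢTᵢ = 4.73×1.76×87.9 + 16.9×1.76×62.6 + 29.0×1.76×-26.2 = 1256.5
Σ ṁᵢCp,ᵢ = 4.73×1.76 + 16.9×1.76 + 29.0×1.76 = 89.109
T_out = 1256.5 / 89.109 = 14.1 °C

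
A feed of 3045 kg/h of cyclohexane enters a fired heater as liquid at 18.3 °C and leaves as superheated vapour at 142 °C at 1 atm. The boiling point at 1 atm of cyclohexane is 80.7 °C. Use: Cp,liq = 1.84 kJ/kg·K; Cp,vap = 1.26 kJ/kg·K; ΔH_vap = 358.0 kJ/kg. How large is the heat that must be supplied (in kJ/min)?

liquid 18.3→80.7 °C: 114.82 kJ/kg
vaporisation at 80.7 °C: 358 kJ/kg
vapour 80.7→142 °C: 77.238 kJ/kg
Δh = 114.82 + 358 + 77.238 = 550.05 kJ/kg
Q = ṁ·Δh = 3045 kg/h × 550.05 kJ/kg = 1.6749e+06 kJ/h
|Q| = 465.25 kW = 27915 kJ/min

Q = 27900 kJ/min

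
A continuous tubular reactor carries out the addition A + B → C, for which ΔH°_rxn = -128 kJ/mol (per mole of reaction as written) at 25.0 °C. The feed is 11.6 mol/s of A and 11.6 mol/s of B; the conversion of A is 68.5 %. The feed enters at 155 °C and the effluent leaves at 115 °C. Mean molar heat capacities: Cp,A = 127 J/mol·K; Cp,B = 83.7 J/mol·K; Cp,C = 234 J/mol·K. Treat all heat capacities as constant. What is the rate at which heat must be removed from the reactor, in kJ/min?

Q_out = 65900 kJ/min

Extent of reaction ξ = 0.685 × 11.6 = 7.946 mol/s
Reaction term: ξ·ΔH°_rxn = 7.946 × -128 = -1017.1 kJ/s
Sensible, feed 155→25 °C: -317.74 kJ/s
Outlet flows (mol/s): A 3.654, B 3.654, C 7.946
Sensible, products 25→115 °C: 236.63 kJ/s
Q = ΔH = -1098.2 kJ/s = -1098.2 kW
Heat removed = 65891 kJ/min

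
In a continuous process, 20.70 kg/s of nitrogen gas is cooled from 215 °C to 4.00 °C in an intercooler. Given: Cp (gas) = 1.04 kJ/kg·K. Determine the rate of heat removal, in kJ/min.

Q = ṁ·Cp·ΔT = 20.70 × 1.04 × (4.00 − 215) = -4542.4 kJ/s
Cooling duty = 272540 kJ/min

Q_c = 273000 kJ/min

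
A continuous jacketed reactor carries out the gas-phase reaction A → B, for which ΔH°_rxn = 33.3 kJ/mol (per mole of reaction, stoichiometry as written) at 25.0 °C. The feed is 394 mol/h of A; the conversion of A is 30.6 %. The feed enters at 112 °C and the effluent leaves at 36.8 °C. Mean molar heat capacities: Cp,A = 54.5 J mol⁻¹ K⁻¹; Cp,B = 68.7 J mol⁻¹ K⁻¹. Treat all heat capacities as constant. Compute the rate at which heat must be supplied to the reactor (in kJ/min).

Q_in = 40.3 kJ/min

Extent of reaction ξ = 0.306 × 394 = 120.56 mol/h
Reaction term: ξ·ΔH°_rxn = 120.56 × 33.3 = 4014.8 kJ/h
Sensible, feed 112→25 °C: -1868.2 kJ/h
Outlet flows (mol/h): A 273.44, B 120.56
Sensible, products 25→36.8 °C: 273.58 kJ/h
Q = ΔH = 2420.2 kJ/h = 0.67228 kW
Heat supplied = 40.337 kJ/min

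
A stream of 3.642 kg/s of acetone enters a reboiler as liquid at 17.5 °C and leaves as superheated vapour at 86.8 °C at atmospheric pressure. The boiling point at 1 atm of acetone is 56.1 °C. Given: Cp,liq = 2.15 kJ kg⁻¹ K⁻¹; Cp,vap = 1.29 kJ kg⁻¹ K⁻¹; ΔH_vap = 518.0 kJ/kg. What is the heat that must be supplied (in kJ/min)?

liquid 17.5→56.1 °C: 82.99 kJ/kg
vaporisation at 56.1 °C: 518 kJ/kg
vapour 56.1→86.8 °C: 39.603 kJ/kg
Δh = 82.99 + 518 + 39.603 = 640.59 kJ/kg
Q = ṁ·Δh = 3.642 kg/s × 640.59 kJ/kg = 2333 kJ/s
|Q| = 2333 kW = 139980 kJ/min

Q = 140000 kJ/min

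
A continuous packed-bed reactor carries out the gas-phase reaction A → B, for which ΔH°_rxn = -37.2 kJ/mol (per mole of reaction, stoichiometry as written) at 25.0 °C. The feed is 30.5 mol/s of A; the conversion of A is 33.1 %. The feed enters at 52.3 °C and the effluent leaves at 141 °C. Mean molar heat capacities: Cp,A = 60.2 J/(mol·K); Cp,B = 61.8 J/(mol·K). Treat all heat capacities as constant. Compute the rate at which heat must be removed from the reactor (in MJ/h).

Q_out = 759 MJ/h

Extent of reaction ξ = 0.331 × 30.5 = 10.096 mol/s
Reaction term: ξ·ΔH°_rxn = 10.096 × -37.2 = -375.55 kJ/s
Sensible, feed 52.3→25 °C: -50.126 kJ/s
Outlet flows (mol/s): A 20.404, B 10.096
Sensible, products 25→141 °C: 214.86 kJ/s
Q = ΔH = -210.82 kJ/s = -210.82 kW
Heat removed = 758.94 MJ/h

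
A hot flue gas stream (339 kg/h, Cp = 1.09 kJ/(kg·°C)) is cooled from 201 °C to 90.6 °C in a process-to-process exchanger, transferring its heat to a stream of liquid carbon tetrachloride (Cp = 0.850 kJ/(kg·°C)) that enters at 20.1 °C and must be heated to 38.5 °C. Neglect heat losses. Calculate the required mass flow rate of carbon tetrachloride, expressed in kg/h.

Heat released by hot stream: Q = 339 × 1.09 × (201 − 90.6) = 40794 kJ/h
Energy balance on cold side (adiabatic exchanger): Q = ṁ_c·Cp_c·(T_c,out − T_c,in)
ṁ_c = 40794 / [0.850 × (38.5 − 20.1)] = 2608.3 kg/h

ṁ_c = 2610 kg/h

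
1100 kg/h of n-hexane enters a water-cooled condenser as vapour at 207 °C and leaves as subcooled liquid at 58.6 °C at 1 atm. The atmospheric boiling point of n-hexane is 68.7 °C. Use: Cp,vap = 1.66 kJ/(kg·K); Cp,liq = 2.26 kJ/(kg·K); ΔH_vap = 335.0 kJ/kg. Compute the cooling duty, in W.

vapour 207→68.7 °C: -229.58 kJ/kg
condensation at 68.7 °C: -335 kJ/kg
liquid 68.7→58.6 °C: -22.826 kJ/kg
Δh = -229.58 + -335 + -22.826 = -587.4 kJ/kg
Q = ṁ·Δh = 1100 kg/h × -587.4 kJ/kg = -646140 kJ/h
|Q| = 179.48 kW = 179480 W

Q_c = 179000 W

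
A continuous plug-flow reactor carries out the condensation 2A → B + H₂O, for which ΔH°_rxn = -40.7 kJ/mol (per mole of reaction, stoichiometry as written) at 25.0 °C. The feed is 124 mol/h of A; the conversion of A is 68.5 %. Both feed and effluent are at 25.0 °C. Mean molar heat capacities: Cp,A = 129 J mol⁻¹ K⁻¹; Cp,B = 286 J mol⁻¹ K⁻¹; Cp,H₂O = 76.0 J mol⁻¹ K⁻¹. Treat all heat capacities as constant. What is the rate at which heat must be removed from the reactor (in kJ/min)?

Extent of reaction ξ = 0.685 × 124 / 2 = 42.47 mol/h
Reaction term: ξ·ΔH°_rxn = 42.47 × -40.7 = -1728.5 kJ/h
Q = ΔH = -1728.5 kJ/h = -0.48015 kW
Heat removed = 28.809 kJ/min

Q_out = 28.8 kJ/min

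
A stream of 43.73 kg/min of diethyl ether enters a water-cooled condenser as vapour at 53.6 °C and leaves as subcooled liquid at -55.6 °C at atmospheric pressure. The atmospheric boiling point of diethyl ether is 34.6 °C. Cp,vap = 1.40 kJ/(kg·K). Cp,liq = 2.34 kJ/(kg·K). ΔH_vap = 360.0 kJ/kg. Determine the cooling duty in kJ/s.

vapour 53.6→34.6 °C: -26.6 kJ/kg
condensation at 34.6 °C: -360 kJ/kg
liquid 34.6→-55.6 °C: -211.07 kJ/kg
Δh = -26.6 + -360 + -211.07 = -597.67 kJ/kg
Q = ṁ·Δh = 43.73 kg/min × -597.67 kJ/kg = -26136 kJ/min
|Q| = 435.6 kW

Q_c = 436 kJ/s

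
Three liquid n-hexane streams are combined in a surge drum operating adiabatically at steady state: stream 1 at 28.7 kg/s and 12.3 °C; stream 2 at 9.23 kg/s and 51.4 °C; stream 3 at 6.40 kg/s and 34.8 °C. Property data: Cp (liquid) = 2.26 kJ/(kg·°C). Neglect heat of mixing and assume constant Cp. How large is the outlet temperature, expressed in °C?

T_out = 23.7 °C

Energy balance with Q = 0: Σ ṁᵢCp,ᵢ(T_out − Tᵢ) = 0
Σ ṁᵢCp,ᵢTᵢ = 28.7×2.26×12.3 + 9.23×2.26×51.4 + 6.40×2.26×34.8 = 2373.3
Σ ṁᵢCp,ᵢ = 28.7×2.26 + 9.23×2.26 + 6.40×2.26 = 100.19
T_out = 2373.3 / 100.19 = 23.689 °C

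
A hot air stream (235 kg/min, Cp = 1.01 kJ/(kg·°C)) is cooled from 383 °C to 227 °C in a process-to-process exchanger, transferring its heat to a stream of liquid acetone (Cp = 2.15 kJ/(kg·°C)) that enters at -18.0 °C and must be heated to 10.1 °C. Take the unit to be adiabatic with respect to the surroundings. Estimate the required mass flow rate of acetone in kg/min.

Heat released by hot stream: Q = 235 × 1.01 × (383 − 227) = 37027 kJ/min
Energy balance on cold side (adiabatic exchanger): Q = ṁ_c·Cp_c·(T_c,out − T_c,in)
ṁ_c = 37027 / [2.15 × (10.1 − -18.0)] = 612.87 kg/min

ṁ_c = 613 kg/min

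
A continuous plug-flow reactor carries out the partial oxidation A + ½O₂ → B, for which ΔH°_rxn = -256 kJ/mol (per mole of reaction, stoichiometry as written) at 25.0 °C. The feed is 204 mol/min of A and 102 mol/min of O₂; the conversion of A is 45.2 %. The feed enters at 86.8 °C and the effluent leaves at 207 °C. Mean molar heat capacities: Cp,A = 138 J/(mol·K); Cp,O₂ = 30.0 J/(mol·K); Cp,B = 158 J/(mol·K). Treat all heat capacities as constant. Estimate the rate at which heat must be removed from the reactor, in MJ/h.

Extent of reaction ξ = 0.452 × 204 = 92.208 mol/min
Reaction term: ξ·ΔH°_rxn = 92.208 × -256 = -23605 kJ/min
Sensible, feed 86.8→25 °C: -1928.9 kJ/min
Outlet flows (mol/min): A 111.79, O₂ 55.896, B 92.208
Sensible, products 25→207 °C: 5764.5 kJ/min
Q = ΔH = -19770 kJ/min = -329.49 kW
Heat removed = 1186.2 MJ/h

Q_out = 1190 MJ/h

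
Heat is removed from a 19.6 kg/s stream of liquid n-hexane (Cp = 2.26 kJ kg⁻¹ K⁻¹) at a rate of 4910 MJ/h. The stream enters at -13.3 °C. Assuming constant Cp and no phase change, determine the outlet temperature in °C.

Q = 4910 MJ/h = 1363.9 kJ/s
ΔT = Q/(ṁ·Cp) = 1363.9/(19.6×2.26) = 30.79 K
T_out = -13.3 − 30.79 = -44.09 °C

T_out = -44.1 °C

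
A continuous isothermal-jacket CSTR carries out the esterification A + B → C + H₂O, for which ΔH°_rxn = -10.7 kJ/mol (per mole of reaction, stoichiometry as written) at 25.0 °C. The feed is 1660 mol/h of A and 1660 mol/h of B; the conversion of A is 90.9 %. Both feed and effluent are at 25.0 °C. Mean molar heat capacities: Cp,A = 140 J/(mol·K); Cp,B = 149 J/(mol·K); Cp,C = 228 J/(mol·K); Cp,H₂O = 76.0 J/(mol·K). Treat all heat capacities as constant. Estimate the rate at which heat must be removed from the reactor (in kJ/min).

Extent of reaction ξ = 0.909 × 1660 = 1508.9 mol/h
Reaction term: ξ·ΔH°_rxn = 1508.9 × -10.7 = -16146 kJ/h
Q = ΔH = -16146 kJ/h = -4.4849 kW
Heat removed = 269.09 kJ/min

Q_out = 269 kJ/min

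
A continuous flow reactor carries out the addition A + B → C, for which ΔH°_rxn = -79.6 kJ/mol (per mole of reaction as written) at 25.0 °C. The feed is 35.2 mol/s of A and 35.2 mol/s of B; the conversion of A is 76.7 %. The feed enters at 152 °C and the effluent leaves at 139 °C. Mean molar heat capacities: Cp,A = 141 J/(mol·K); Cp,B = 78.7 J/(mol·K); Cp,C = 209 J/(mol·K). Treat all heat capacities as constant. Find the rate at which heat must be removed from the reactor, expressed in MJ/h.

Extent of reaction ξ = 0.767 × 35.2 = 26.998 mol/s
Reaction term: ξ·ΔH°_rxn = 26.998 × -79.6 = -2149.1 kJ/s
Sensible, feed 152→25 °C: -982.15 kJ/s
Outlet flows (mol/s): A 8.2016, B 8.2016, C 26.998
Sensible, products 25→139 °C: 848.68 kJ/s
Q = ΔH = -2282.5 kJ/s = -2282.5 kW
Heat removed = 8217.1 MJ/h

Q_out = 8220 MJ/h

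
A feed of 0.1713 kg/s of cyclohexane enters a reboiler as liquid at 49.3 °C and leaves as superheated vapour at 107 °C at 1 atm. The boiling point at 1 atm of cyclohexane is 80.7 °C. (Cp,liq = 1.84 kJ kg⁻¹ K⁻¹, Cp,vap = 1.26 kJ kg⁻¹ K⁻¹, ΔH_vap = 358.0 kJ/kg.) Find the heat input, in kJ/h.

liquid 49.3→80.7 °C: 57.776 kJ/kg
vaporisation at 80.7 °C: 358 kJ/kg
vapour 80.7→107 °C: 33.138 kJ/kg
Δh = 57.776 + 358 + 33.138 = 448.91 kJ/kg
Q = ṁ·Δh = 0.1713 kg/s × 448.91 kJ/kg = 76.899 kJ/s
|Q| = 76.899 kW = 276840 kJ/h

Q = 277000 kJ/h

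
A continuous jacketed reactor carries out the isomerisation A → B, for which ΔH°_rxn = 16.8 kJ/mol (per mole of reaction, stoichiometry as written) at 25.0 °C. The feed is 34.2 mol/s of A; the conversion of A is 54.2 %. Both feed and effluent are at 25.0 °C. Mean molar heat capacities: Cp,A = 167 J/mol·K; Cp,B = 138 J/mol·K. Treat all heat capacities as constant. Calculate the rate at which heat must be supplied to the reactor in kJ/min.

Extent of reaction ξ = 0.542 × 34.2 = 18.536 mol/s
Reaction term: ξ·ΔH°_rxn = 18.536 × 16.8 = 311.41 kJ/s
Q = ΔH = 311.41 kJ/s = 311.41 kW
Heat supplied = 18685 kJ/min

Q_in = 18700 kJ/min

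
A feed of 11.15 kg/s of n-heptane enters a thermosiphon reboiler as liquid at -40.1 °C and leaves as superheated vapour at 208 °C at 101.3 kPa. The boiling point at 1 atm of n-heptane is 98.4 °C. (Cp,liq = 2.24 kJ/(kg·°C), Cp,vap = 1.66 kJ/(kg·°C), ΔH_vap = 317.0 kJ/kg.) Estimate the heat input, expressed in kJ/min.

liquid -40.1→98.4 °C: 310.24 kJ/kg
vaporisation at 98.4 °C: 317 kJ/kg
vapour 98.4→208 °C: 181.94 kJ/kg
Δh = 310.24 + 317 + 181.94 = 809.18 kJ/kg
Q = ṁ·Δh = 11.15 kg/s × 809.18 kJ/kg = 9022.3 kJ/s
|Q| = 9022.3 kW = 541340 kJ/min

Q = 541000 kJ/min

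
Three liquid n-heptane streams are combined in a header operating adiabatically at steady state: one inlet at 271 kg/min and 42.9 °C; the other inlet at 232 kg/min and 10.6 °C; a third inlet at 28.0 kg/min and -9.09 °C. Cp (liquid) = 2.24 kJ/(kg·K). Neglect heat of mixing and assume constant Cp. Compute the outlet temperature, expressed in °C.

T_out = 26.0 °C

No heat crosses the boundary, so H_out = H_in.
T_out = Σ ṁᵢCp,ᵢTᵢ / Σ ṁᵢCp,ᵢ
      = 30980 / 1189.4 = 26.046 °C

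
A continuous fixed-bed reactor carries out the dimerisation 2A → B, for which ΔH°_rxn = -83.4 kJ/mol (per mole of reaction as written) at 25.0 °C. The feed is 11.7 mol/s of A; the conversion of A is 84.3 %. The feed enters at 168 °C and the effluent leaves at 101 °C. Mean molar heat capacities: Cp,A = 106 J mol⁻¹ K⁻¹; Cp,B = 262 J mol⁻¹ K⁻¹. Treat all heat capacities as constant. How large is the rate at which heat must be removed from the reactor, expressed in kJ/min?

Q_out = 28500 kJ/min

Extent of reaction ξ = 0.843 × 11.7 / 2 = 4.9315 mol/s
Reaction term: ξ·ΔH°_rxn = 4.9315 × -83.4 = -411.29 kJ/s
Sensible, feed 168→25 °C: -177.35 kJ/s
Outlet flows (mol/s): A 1.8369, B 4.9315
Sensible, products 25→101 °C: 113 kJ/s
Q = ΔH = -475.64 kJ/s = -475.64 kW
Heat removed = 28539 kJ/min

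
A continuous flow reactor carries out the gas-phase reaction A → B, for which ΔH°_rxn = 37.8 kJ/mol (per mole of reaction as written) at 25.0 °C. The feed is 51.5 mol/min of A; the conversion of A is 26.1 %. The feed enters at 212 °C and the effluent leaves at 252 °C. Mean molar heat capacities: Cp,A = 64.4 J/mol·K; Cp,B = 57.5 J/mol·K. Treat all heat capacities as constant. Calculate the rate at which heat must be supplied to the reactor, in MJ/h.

Q_in = 37.2 MJ/h

Extent of reaction ξ = 0.261 × 51.5 = 13.442 mol/min
Reaction term: ξ·ΔH°_rxn = 13.442 × 37.8 = 508.09 kJ/min
Sensible, feed 212→25 °C: -620.2 kJ/min
Outlet flows (mol/min): A 38.058, B 13.442
Sensible, products 25→252 °C: 731.81 kJ/min
Q = ΔH = 619.7 kJ/min = 10.328 kW
Heat supplied = 37.182 MJ/h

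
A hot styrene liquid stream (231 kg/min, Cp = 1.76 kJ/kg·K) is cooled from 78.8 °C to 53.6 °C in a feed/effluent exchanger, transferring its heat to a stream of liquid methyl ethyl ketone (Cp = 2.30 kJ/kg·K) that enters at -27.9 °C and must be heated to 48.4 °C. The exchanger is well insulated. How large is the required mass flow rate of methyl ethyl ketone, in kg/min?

ṁ_c = 58.4 kg/min

Heat released by hot stream: Q = 231 × 1.76 × (78.8 − 53.6) = 10245 kJ/min
Energy balance on cold side (adiabatic exchanger): Q = ṁ_c·Cp_c·(T_c,out − T_c,in)
ṁ_c = 10245 / [2.30 × (48.4 − -27.9)] = 58.381 kg/min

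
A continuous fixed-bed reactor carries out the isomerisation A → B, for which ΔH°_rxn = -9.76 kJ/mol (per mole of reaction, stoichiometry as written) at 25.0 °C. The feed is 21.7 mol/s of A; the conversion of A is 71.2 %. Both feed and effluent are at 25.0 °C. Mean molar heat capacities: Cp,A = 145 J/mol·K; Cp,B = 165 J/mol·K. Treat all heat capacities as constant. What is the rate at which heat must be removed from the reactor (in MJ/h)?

Extent of reaction ξ = 0.712 × 21.7 = 15.45 mol/s
Reaction term: ξ·ΔH°_rxn = 15.45 × -9.76 = -150.8 kJ/s
Q = ΔH = -150.8 kJ/s = -150.8 kW
Heat removed = 542.87 MJ/h

Q_out = 543 MJ/h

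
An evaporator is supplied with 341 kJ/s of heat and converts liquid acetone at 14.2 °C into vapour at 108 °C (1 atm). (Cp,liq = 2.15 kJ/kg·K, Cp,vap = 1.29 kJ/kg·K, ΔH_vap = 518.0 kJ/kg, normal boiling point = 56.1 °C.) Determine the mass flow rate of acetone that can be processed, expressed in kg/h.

Δh = 2.15×(56.1−14.2) + 518.0 + 1.29×(108−56.1) = 675.04 kJ/kg
Q = 341 kJ/s = 341 kJ/s = 1.2276e+06 kJ/h
ṁ = Q/Δh = 1.2276e+06 / 675.04 = 1818.6 kg/h

ṁ = 1820 kg/h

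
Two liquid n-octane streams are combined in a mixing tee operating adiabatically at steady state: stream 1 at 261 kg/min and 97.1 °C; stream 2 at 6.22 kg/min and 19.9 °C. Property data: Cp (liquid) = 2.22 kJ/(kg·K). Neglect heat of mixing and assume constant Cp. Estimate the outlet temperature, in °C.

T_out = 95.3 °C

Energy balance with Q = 0: Σ ṁᵢCp,ᵢ(T_out − Tᵢ) = 0
T_out = Σ ṁᵢCp,ᵢTᵢ / Σ ṁᵢCp,ᵢ
      = 56536 / 593.23 = 95.303 °C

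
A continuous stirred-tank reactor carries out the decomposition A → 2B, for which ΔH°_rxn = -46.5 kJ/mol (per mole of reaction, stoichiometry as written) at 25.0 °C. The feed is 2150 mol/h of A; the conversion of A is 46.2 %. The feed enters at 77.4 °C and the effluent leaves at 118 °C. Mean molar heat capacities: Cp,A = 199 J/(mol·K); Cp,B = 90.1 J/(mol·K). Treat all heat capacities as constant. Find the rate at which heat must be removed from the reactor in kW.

Q_out = 8.49 kW

Extent of reaction ξ = 0.462 × 2150 = 993.3 mol/h
Reaction term: ξ·ΔH°_rxn = 993.3 × -46.5 = -46188 kJ/h
Sensible, feed 77.4→25 °C: -22419 kJ/h
Outlet flows (mol/h): A 1156.7, B 1986.6
Sensible, products 25→118 °C: 38053 kJ/h
Q = ΔH = -30554 kJ/h = -8.4873 kW
Heat removed = 8.4873 kW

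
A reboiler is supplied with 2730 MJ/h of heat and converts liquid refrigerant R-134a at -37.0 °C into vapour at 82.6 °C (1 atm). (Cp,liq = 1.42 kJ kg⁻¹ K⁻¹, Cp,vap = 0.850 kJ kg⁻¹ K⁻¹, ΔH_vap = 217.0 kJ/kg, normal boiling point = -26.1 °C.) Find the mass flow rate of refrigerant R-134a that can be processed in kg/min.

Δh = 1.42×(-26.1−-37.0) + 217.0 + 0.850×(82.6−-26.1) = 324.87 kJ/kg
Q = 2730 MJ/h = 758.33 kJ/s = 45500 kJ/min
ṁ = Q/Δh = 45500 / 324.87 = 140.05 kg/min

ṁ = 140 kg/min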